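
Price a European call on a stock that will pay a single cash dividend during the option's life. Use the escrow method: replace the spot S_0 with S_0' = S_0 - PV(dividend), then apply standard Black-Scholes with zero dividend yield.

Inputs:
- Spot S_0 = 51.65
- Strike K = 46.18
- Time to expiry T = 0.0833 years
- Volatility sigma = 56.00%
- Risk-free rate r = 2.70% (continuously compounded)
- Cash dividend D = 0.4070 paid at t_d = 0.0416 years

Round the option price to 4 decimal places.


PV(D) = D * exp(-r * t_d) = 0.4070 * 0.99887743 = 0.40654311
S_0' = S_0 - PV(D) = 51.6500 - 0.40654311 = 51.24345689
d1 = (ln(S_0'/K) + (r + sigma^2/2)*T) / (sigma*sqrt(T)) = 0.73844472
d2 = d1 - sigma*sqrt(T) = 0.57681898
exp(-rT) = 0.99775343
N(d1) = 0.76987788; N(d2) = 0.71796913
C = S_0' * N(d1) - K * exp(-rT) * N(d2) = 51.24345689 * 0.76987788 - 46.1800 * 0.99775343 * 0.71796913 = 6.3699

Answer: Price = 6.3699


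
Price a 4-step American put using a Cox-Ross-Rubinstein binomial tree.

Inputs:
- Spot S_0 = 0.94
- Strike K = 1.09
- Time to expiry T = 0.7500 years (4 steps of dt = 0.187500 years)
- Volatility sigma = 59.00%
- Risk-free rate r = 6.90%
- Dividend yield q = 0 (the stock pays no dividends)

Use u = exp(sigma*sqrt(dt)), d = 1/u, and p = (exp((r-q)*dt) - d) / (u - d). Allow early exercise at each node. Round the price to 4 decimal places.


Answer: Price = V(0,0) = 0.2681

Derivation:
dt = T/N = 0.187500
u = exp(sigma*sqrt(dt)) = 1.291078; d = 1/u = 0.774547
p = (exp((r-q)*dt) - d) / (u - d) = 0.461685
Discount per step: exp(-r*dt) = 0.987146
Stock lattice S(k, i) with i counting down-moves:
  k=0: S(0,0) = 0.9400
  k=1: S(1,0) = 1.2136; S(1,1) = 0.7281
  k=2: S(2,0) = 1.5669; S(2,1) = 0.9400; S(2,2) = 0.5639
  k=3: S(3,0) = 2.0230; S(3,1) = 1.2136; S(3,2) = 0.7281; S(3,3) = 0.4368
  k=4: S(4,0) = 2.6118; S(4,1) = 1.5669; S(4,2) = 0.9400; S(4,3) = 0.5639; S(4,4) = 0.3383
Terminal payoffs V(N, i) = max(K - S_T, 0):
  V(4,0) = 0.000000; V(4,1) = 0.000000; V(4,2) = 0.150000; V(4,3) = 0.526073; V(4,4) = 0.751688
Backward induction: V(k, i) = exp(-r*dt) * [p * V(k+1, i) + (1-p) * V(k+1, i+1)]; then take max(V_cont, immediate exercise) for American.
  V(3,0) = exp(-r*dt) * [p*0.000000 + (1-p)*0.000000] = 0.000000; exercise = 0.000000; V(3,0) = max -> 0.000000
  V(3,1) = exp(-r*dt) * [p*0.000000 + (1-p)*0.150000] = 0.079709; exercise = 0.000000; V(3,1) = max -> 0.079709
  V(3,2) = exp(-r*dt) * [p*0.150000 + (1-p)*0.526073] = 0.347915; exercise = 0.361926; V(3,2) = max -> 0.361926
  V(3,3) = exp(-r*dt) * [p*0.526073 + (1-p)*0.751688] = 0.639201; exercise = 0.653212; V(3,3) = max -> 0.653212
  V(2,0) = exp(-r*dt) * [p*0.000000 + (1-p)*0.079709] = 0.042357; exercise = 0.000000; V(2,0) = max -> 0.042357
  V(2,1) = exp(-r*dt) * [p*0.079709 + (1-p)*0.361926] = 0.228653; exercise = 0.150000; V(2,1) = max -> 0.228653
  V(2,2) = exp(-r*dt) * [p*0.361926 + (1-p)*0.653212] = 0.512062; exercise = 0.526073; V(2,2) = max -> 0.526073
  V(1,0) = exp(-r*dt) * [p*0.042357 + (1-p)*0.228653] = 0.140810; exercise = 0.000000; V(1,0) = max -> 0.140810
  V(1,1) = exp(-r*dt) * [p*0.228653 + (1-p)*0.526073] = 0.383762; exercise = 0.361926; V(1,1) = max -> 0.383762
  V(0,0) = exp(-r*dt) * [p*0.140810 + (1-p)*0.383762] = 0.268103; exercise = 0.150000; V(0,0) = max -> 0.268103


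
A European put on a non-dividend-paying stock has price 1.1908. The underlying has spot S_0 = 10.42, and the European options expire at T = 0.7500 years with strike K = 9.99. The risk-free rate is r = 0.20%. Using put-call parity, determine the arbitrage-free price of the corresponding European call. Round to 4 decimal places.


Put-call parity: C - P = S_0 * exp(-qT) - K * exp(-rT).
S_0 * exp(-qT) = 10.4200 * 1.00000000 = 10.42000000
K * exp(-rT) = 9.9900 * 0.99850112 = 9.97502623
C = P + S*exp(-qT) - K*exp(-rT)
C = 1.1908 + 10.42000000 - 9.97502623 = 1.6358

Answer: Call price = 1.6358


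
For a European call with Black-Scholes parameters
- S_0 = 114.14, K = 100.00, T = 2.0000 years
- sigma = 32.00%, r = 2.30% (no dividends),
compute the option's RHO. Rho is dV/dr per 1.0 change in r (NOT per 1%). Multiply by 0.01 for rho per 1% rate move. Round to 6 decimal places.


d1 = 0.6201670724; d2 = 0.1676187325
phi(d1) = 0.3291498595; exp(-qT) = 1.0000000000; exp(-rT) = 0.9550419622
N(d2) = 0.5665583833
Rho = K*T*exp(-rT)*N(d2) = 100.0000 * 2.0000 * 0.9550419622 * 0.5665583833 = 108.217406

Answer: Rho = 108.217406


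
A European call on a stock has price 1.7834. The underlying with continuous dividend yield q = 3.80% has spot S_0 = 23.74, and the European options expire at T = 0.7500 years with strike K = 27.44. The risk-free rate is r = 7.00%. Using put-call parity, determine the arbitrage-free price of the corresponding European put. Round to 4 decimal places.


Answer: Put price = 4.7470

Derivation:
Put-call parity: C - P = S_0 * exp(-qT) - K * exp(-rT).
S_0 * exp(-qT) = 23.7400 * 0.97190229 = 23.07296046
K * exp(-rT) = 27.4400 * 0.94885432 = 26.03656257
P = C - S*exp(-qT) + K*exp(-rT)
P = 1.7834 - 23.07296046 + 26.03656257 = 4.7470


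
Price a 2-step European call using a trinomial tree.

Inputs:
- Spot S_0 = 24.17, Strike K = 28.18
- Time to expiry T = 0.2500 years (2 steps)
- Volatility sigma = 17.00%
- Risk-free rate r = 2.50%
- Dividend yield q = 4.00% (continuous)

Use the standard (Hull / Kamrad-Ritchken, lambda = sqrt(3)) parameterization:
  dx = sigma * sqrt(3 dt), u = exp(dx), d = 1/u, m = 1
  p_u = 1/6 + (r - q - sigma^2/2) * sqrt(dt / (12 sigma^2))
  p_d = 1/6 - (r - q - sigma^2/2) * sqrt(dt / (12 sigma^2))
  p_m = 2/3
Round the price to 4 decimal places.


dt = T/N = 0.125000; dx = sigma*sqrt(3*dt) = 0.104103
u = exp(dx) = 1.109715; d = 1/u = 0.901132
p_u = 0.148986, p_m = 0.666667, p_d = 0.184347
Discount per step: exp(-r*dt) = 0.996880
Stock lattice S(k, j) with j the centered position index:
  k=0: S(0,+0) = 24.1700
  k=1: S(1,-1) = 21.7804; S(1,+0) = 24.1700; S(1,+1) = 26.8218
  k=2: S(2,-2) = 19.6270; S(2,-1) = 21.7804; S(2,+0) = 24.1700; S(2,+1) = 26.8218; S(2,+2) = 29.7646
Terminal payoffs V(N, j) = max(S_T - K, 0):
  V(2,-2) = 0.000000; V(2,-1) = 0.000000; V(2,+0) = 0.000000; V(2,+1) = 0.000000; V(2,+2) = 1.584572
Backward induction: V(k, j) = exp(-r*dt) * [p_u * V(k+1, j+1) + p_m * V(k+1, j) + p_d * V(k+1, j-1)]
  V(1,-1) = exp(-r*dt) * [p_u*0.000000 + p_m*0.000000 + p_d*0.000000] = 0.000000
  V(1,+0) = exp(-r*dt) * [p_u*0.000000 + p_m*0.000000 + p_d*0.000000] = 0.000000
  V(1,+1) = exp(-r*dt) * [p_u*1.584572 + p_m*0.000000 + p_d*0.000000] = 0.235342
  V(0,+0) = exp(-r*dt) * [p_u*0.235342 + p_m*0.000000 + p_d*0.000000] = 0.034953

Answer: Price = V(0,0) = 0.0350


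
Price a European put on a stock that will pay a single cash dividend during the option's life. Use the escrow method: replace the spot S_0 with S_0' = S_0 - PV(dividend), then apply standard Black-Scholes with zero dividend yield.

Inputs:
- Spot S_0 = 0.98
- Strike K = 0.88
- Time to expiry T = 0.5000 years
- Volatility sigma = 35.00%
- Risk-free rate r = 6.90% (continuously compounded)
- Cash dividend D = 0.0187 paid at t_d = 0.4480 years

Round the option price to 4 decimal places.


Answer: Price = 0.0442

Derivation:
PV(D) = D * exp(-r * t_d) = 0.0187 * 0.96956089 = 0.01813079
S_0' = S_0 - PV(D) = 0.9800 - 0.01813079 = 0.96186921
d1 = (ln(S_0'/K) + (r + sigma^2/2)*T) / (sigma*sqrt(T)) = 0.62258360
d2 = d1 - sigma*sqrt(T) = 0.37509622
exp(-rT) = 0.96608834
N(-d1) = 0.26677910; N(-d2) = 0.35379445
P = K * exp(-rT) * N(-d2) - S_0' * N(-d1) = 0.8800 * 0.96608834 * 0.35379445 - 0.96186921 * 0.26677910 = 0.0442


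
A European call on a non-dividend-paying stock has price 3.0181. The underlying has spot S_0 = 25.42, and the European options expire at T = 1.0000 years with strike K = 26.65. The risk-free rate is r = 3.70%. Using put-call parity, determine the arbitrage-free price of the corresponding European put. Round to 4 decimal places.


Answer: Put price = 3.2801

Derivation:
Put-call parity: C - P = S_0 * exp(-qT) - K * exp(-rT).
S_0 * exp(-qT) = 25.4200 * 1.00000000 = 25.42000000
K * exp(-rT) = 26.6500 * 0.96367614 = 25.68196901
P = C - S*exp(-qT) + K*exp(-rT)
P = 3.0181 - 25.42000000 + 25.68196901 = 3.2801


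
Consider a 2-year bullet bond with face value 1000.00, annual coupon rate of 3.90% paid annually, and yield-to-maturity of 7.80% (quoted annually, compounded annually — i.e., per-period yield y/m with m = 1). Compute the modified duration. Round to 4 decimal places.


Answer: Modified duration = 1.8192

Derivation:
Coupon per period c = face * coupon_rate / m = 39.000000
Periods per year m = 1; per-period yield y/m = 0.078000
Number of cashflows N = 2
Cashflows (t years, CF_t, discount factor 1/(1+y/m)^(m*t), PV):
  t = 1.0000: CF_t = 39.000000, DF = 0.927644, PV = 36.178108
  t = 2.0000: CF_t = 1039.000000, DF = 0.860523, PV = 894.083388
Price P = sum_t PV_t = 930.261496
First compute Macaulay numerator sum_t t * PV_t:
  t * PV_t at t = 1.0000: 36.178108
  t * PV_t at t = 2.0000: 1788.166776
Macaulay duration D = 1824.344884 / 930.261496 = 1.961110
Modified duration = D / (1 + y/m) = 1.961110 / (1 + 0.078000) = 1.819211


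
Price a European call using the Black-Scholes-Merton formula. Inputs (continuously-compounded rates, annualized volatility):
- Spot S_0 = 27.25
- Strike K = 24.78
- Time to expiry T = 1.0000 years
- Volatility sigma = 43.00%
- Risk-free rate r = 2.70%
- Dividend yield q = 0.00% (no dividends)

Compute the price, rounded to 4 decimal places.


Answer: Price = 6.1094

Derivation:
d1 = (ln(S/K) + (r - q + 0.5*sigma^2) * T) / (sigma * sqrt(T)) = 0.49875964
d2 = d1 - sigma * sqrt(T) = 0.06875964
exp(-rT) = 0.97336124; exp(-qT) = 1.00000000
C = S_0 * exp(-qT) * N(d1) - K * exp(-rT) * N(d2)
N(d1) = 0.69102564; N(d2) = 0.52740953
C = 27.2500 * 1.00000000 * 0.69102564 - 24.7800 * 0.97336124 * 0.52740953 = 6.1094


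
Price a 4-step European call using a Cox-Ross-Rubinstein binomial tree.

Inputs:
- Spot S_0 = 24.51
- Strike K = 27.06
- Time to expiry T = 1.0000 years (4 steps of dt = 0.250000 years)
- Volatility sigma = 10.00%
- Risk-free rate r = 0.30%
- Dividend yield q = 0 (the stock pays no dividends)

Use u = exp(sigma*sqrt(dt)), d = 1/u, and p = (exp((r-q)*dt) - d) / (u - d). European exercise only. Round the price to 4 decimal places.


Answer: Price = V(0,0) = 0.1790

Derivation:
dt = T/N = 0.250000
u = exp(sigma*sqrt(dt)) = 1.051271; d = 1/u = 0.951229
p = (exp((r-q)*dt) - d) / (u - d) = 0.495002
Discount per step: exp(-r*dt) = 0.999250
Stock lattice S(k, i) with i counting down-moves:
  k=0: S(0,0) = 24.5100
  k=1: S(1,0) = 25.7667; S(1,1) = 23.3146
  k=2: S(2,0) = 27.0877; S(2,1) = 24.5100; S(2,2) = 22.1776
  k=3: S(3,0) = 28.4766; S(3,1) = 25.7667; S(3,2) = 23.3146; S(3,3) = 21.0960
  k=4: S(4,0) = 29.9366; S(4,1) = 27.0877; S(4,2) = 24.5100; S(4,3) = 22.1776; S(4,4) = 20.0671
Terminal payoffs V(N, i) = max(S_T - K, 0):
  V(4,0) = 2.876582; V(4,1) = 0.027739; V(4,2) = 0.000000; V(4,3) = 0.000000; V(4,4) = 0.000000
Backward induction: V(k, i) = exp(-r*dt) * [p * V(k+1, i) + (1-p) * V(k+1, i+1)].
  V(3,0) = exp(-r*dt) * [p*2.876582 + (1-p)*0.027739] = 1.436845
  V(3,1) = exp(-r*dt) * [p*0.027739 + (1-p)*0.000000] = 0.013721
  V(3,2) = exp(-r*dt) * [p*0.000000 + (1-p)*0.000000] = 0.000000
  V(3,3) = exp(-r*dt) * [p*0.000000 + (1-p)*0.000000] = 0.000000
  V(2,0) = exp(-r*dt) * [p*1.436845 + (1-p)*0.013721] = 0.717632
  V(2,1) = exp(-r*dt) * [p*0.013721 + (1-p)*0.000000] = 0.006787
  V(2,2) = exp(-r*dt) * [p*0.000000 + (1-p)*0.000000] = 0.000000
  V(1,0) = exp(-r*dt) * [p*0.717632 + (1-p)*0.006787] = 0.358388
  V(1,1) = exp(-r*dt) * [p*0.006787 + (1-p)*0.000000] = 0.003357
  V(0,0) = exp(-r*dt) * [p*0.358388 + (1-p)*0.003357] = 0.178964


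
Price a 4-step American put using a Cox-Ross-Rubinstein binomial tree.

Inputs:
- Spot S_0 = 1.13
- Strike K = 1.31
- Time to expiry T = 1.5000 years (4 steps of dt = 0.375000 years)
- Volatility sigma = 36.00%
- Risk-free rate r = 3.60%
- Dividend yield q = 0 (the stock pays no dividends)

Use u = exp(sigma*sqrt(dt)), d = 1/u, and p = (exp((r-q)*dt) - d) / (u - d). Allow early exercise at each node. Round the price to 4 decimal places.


dt = T/N = 0.375000
u = exp(sigma*sqrt(dt)) = 1.246643; d = 1/u = 0.802154
p = (exp((r-q)*dt) - d) / (u - d) = 0.475687
Discount per step: exp(-r*dt) = 0.986591
Stock lattice S(k, i) with i counting down-moves:
  k=0: S(0,0) = 1.1300
  k=1: S(1,0) = 1.4087; S(1,1) = 0.9064
  k=2: S(2,0) = 1.7562; S(2,1) = 1.1300; S(2,2) = 0.7271
  k=3: S(3,0) = 2.1893; S(3,1) = 1.4087; S(3,2) = 0.9064; S(3,3) = 0.5832
  k=4: S(4,0) = 2.7293; S(4,1) = 1.7562; S(4,2) = 1.1300; S(4,3) = 0.7271; S(4,4) = 0.4679
Terminal payoffs V(N, i) = max(K - S_T, 0):
  V(4,0) = 0.000000; V(4,1) = 0.000000; V(4,2) = 0.180000; V(4,3) = 0.582899; V(4,4) = 0.842146
Backward induction: V(k, i) = exp(-r*dt) * [p * V(k+1, i) + (1-p) * V(k+1, i+1)]; then take max(V_cont, immediate exercise) for American.
  V(3,0) = exp(-r*dt) * [p*0.000000 + (1-p)*0.000000] = 0.000000; exercise = 0.000000; V(3,0) = max -> 0.000000
  V(3,1) = exp(-r*dt) * [p*0.000000 + (1-p)*0.180000] = 0.093111; exercise = 0.000000; V(3,1) = max -> 0.093111
  V(3,2) = exp(-r*dt) * [p*0.180000 + (1-p)*0.582899] = 0.385999; exercise = 0.403565; V(3,2) = max -> 0.403565
  V(3,3) = exp(-r*dt) * [p*0.582899 + (1-p)*0.842146] = 0.709187; exercise = 0.726753; V(3,3) = max -> 0.726753
  V(2,0) = exp(-r*dt) * [p*0.000000 + (1-p)*0.093111] = 0.048165; exercise = 0.000000; V(2,0) = max -> 0.048165
  V(2,1) = exp(-r*dt) * [p*0.093111 + (1-p)*0.403565] = 0.252455; exercise = 0.180000; V(2,1) = max -> 0.252455
  V(2,2) = exp(-r*dt) * [p*0.403565 + (1-p)*0.726753] = 0.565333; exercise = 0.582899; V(2,2) = max -> 0.582899
  V(1,0) = exp(-r*dt) * [p*0.048165 + (1-p)*0.252455] = 0.153195; exercise = 0.000000; V(1,0) = max -> 0.153195
  V(1,1) = exp(-r*dt) * [p*0.252455 + (1-p)*0.582899] = 0.420003; exercise = 0.403565; V(1,1) = max -> 0.420003
  V(0,0) = exp(-r*dt) * [p*0.153195 + (1-p)*0.420003] = 0.289156; exercise = 0.180000; V(0,0) = max -> 0.289156

Answer: Price = V(0,0) = 0.2892


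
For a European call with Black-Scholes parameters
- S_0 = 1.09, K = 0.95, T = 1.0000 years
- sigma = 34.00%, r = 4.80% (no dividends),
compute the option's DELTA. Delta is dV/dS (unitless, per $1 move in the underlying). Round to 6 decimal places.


d1 = 0.7155029136; d2 = 0.3755029136
phi(d1) = 0.3088465452; exp(-qT) = 1.0000000000; exp(-rT) = 0.9531337871
N(d1) = 0.7628508294
Delta = exp(-qT) * N(d1) = 1.0000000000 * 0.7628508294 = 0.762851

Answer: Delta = 0.762851


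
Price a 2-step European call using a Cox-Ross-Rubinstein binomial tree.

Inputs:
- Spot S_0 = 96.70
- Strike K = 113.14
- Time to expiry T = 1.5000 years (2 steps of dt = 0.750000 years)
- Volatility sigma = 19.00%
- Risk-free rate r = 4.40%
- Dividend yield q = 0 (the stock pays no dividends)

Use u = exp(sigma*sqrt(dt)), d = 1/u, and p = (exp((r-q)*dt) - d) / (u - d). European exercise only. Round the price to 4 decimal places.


Answer: Price = V(0,0) = 6.2466

Derivation:
dt = T/N = 0.750000
u = exp(sigma*sqrt(dt)) = 1.178856; d = 1/u = 0.848280
p = (exp((r-q)*dt) - d) / (u - d) = 0.560447
Discount per step: exp(-r*dt) = 0.967539
Stock lattice S(k, i) with i counting down-moves:
  k=0: S(0,0) = 96.7000
  k=1: S(1,0) = 113.9954; S(1,1) = 82.0286
  k=2: S(2,0) = 134.3842; S(2,1) = 96.7000; S(2,2) = 69.5832
Terminal payoffs V(N, i) = max(S_T - K, 0):
  V(2,0) = 21.244226; V(2,1) = 0.000000; V(2,2) = 0.000000
Backward induction: V(k, i) = exp(-r*dt) * [p * V(k+1, i) + (1-p) * V(k+1, i+1)].
  V(1,0) = exp(-r*dt) * [p*21.244226 + (1-p)*0.000000] = 11.519775
  V(1,1) = exp(-r*dt) * [p*0.000000 + (1-p)*0.000000] = 0.000000
  V(0,0) = exp(-r*dt) * [p*11.519775 + (1-p)*0.000000] = 6.246648


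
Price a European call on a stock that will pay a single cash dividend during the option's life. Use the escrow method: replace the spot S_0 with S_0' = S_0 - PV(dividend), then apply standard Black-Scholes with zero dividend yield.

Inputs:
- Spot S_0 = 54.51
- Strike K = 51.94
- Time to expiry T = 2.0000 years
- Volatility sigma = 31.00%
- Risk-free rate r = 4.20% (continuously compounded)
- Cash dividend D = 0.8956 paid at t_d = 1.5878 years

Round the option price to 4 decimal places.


Answer: Price = 12.0628

Derivation:
PV(D) = D * exp(-r * t_d) = 0.8956 * 0.93548740 = 0.83782252
S_0' = S_0 - PV(D) = 54.5100 - 0.83782252 = 53.67217748
d1 = (ln(S_0'/K) + (r + sigma^2/2)*T) / (sigma*sqrt(T)) = 0.48563535
d2 = d1 - sigma*sqrt(T) = 0.04722915
exp(-rT) = 0.91943126
N(d1) = 0.68638714; N(d2) = 0.51883470
C = S_0' * N(d1) - K * exp(-rT) * N(d2) = 53.67217748 * 0.68638714 - 51.9400 * 0.91943126 * 0.51883470 = 12.0628


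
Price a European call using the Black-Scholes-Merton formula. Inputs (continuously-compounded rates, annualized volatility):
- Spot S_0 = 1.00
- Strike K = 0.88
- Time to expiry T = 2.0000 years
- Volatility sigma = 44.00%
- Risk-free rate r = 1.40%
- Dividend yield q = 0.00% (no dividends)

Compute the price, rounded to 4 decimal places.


Answer: Price = 0.3056

Derivation:
d1 = (ln(S/K) + (r - q + 0.5*sigma^2) * T) / (sigma * sqrt(T)) = 0.56156070
d2 = d1 - sigma * sqrt(T) = -0.06069327
exp(-rT) = 0.97238837; exp(-qT) = 1.00000000
C = S_0 * exp(-qT) * N(d1) - K * exp(-rT) * N(d2)
N(d1) = 0.71279232; N(d2) = 0.47580175
C = 1.0000 * 1.00000000 * 0.71279232 - 0.8800 * 0.97238837 * 0.47580175 = 0.3056


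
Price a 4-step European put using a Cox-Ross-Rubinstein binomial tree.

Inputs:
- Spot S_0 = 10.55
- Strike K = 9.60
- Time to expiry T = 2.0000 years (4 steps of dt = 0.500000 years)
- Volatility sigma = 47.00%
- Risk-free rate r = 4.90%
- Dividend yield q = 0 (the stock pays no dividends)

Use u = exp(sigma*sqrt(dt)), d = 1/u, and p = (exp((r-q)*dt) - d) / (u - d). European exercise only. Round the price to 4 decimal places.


Answer: Price = V(0,0) = 1.6645

Derivation:
dt = T/N = 0.500000
u = exp(sigma*sqrt(dt)) = 1.394227; d = 1/u = 0.717243
p = (exp((r-q)*dt) - d) / (u - d) = 0.454308
Discount per step: exp(-r*dt) = 0.975798
Stock lattice S(k, i) with i counting down-moves:
  k=0: S(0,0) = 10.5500
  k=1: S(1,0) = 14.7091; S(1,1) = 7.5669
  k=2: S(2,0) = 20.5078; S(2,1) = 10.5500; S(2,2) = 5.4273
  k=3: S(3,0) = 28.5926; S(3,1) = 14.7091; S(3,2) = 7.5669; S(3,3) = 3.8927
  k=4: S(4,0) = 39.8645; S(4,1) = 20.5078; S(4,2) = 10.5500; S(4,3) = 5.4273; S(4,4) = 2.7920
Terminal payoffs V(N, i) = max(K - S_T, 0):
  V(4,0) = 0.000000; V(4,1) = 0.000000; V(4,2) = 0.000000; V(4,3) = 4.172680; V(4,4) = 6.807981
Backward induction: V(k, i) = exp(-r*dt) * [p * V(k+1, i) + (1-p) * V(k+1, i+1)].
  V(3,0) = exp(-r*dt) * [p*0.000000 + (1-p)*0.000000] = 0.000000
  V(3,1) = exp(-r*dt) * [p*0.000000 + (1-p)*0.000000] = 0.000000
  V(3,2) = exp(-r*dt) * [p*0.000000 + (1-p)*4.172680] = 2.221888
  V(3,3) = exp(-r*dt) * [p*4.172680 + (1-p)*6.807981] = 5.474949
  V(2,0) = exp(-r*dt) * [p*0.000000 + (1-p)*0.000000] = 0.000000
  V(2,1) = exp(-r*dt) * [p*0.000000 + (1-p)*2.221888] = 1.183122
  V(2,2) = exp(-r*dt) * [p*2.221888 + (1-p)*5.474949] = 3.900319
  V(1,0) = exp(-r*dt) * [p*0.000000 + (1-p)*1.183122] = 0.629994
  V(1,1) = exp(-r*dt) * [p*1.183122 + (1-p)*3.900319] = 2.601353
  V(0,0) = exp(-r*dt) * [p*0.629994 + (1-p)*2.601353] = 1.664466


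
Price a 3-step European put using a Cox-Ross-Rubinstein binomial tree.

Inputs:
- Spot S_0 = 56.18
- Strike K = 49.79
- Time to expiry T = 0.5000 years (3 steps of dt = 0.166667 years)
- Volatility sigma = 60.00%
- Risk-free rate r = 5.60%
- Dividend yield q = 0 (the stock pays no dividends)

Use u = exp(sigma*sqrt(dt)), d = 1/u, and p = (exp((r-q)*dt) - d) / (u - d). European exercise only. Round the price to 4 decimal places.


dt = T/N = 0.166667
u = exp(sigma*sqrt(dt)) = 1.277556; d = 1/u = 0.782744
p = (exp((r-q)*dt) - d) / (u - d) = 0.458018
Discount per step: exp(-r*dt) = 0.990710
Stock lattice S(k, i) with i counting down-moves:
  k=0: S(0,0) = 56.1800
  k=1: S(1,0) = 71.7731; S(1,1) = 43.9746
  k=2: S(2,0) = 91.6942; S(2,1) = 56.1800; S(2,2) = 34.4209
  k=3: S(3,0) = 117.1444; S(3,1) = 71.7731; S(3,2) = 43.9746; S(3,3) = 26.9427
Terminal payoffs V(N, i) = max(K - S_T, 0):
  V(3,0) = 0.000000; V(3,1) = 0.000000; V(3,2) = 5.815415; V(3,3) = 22.847259
Backward induction: V(k, i) = exp(-r*dt) * [p * V(k+1, i) + (1-p) * V(k+1, i+1)].
  V(2,0) = exp(-r*dt) * [p*0.000000 + (1-p)*0.000000] = 0.000000
  V(2,1) = exp(-r*dt) * [p*0.000000 + (1-p)*5.815415] = 3.122571
  V(2,2) = exp(-r*dt) * [p*5.815415 + (1-p)*22.847259] = 14.906592
  V(1,0) = exp(-r*dt) * [p*0.000000 + (1-p)*3.122571] = 1.676656
  V(1,1) = exp(-r*dt) * [p*3.122571 + (1-p)*14.906592] = 9.420960
  V(0,0) = exp(-r*dt) * [p*1.676656 + (1-p)*9.420960] = 5.819362

Answer: Price = V(0,0) = 5.8194


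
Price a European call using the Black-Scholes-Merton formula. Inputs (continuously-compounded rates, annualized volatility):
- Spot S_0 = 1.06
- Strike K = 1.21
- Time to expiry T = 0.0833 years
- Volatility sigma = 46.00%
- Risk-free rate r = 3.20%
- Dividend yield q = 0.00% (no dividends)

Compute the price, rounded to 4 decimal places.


d1 = (ln(S/K) + (r - q + 0.5*sigma^2) * T) / (sigma * sqrt(T)) = -0.91043288
d2 = d1 - sigma * sqrt(T) = -1.04319688
exp(-rT) = 0.99733795; exp(-qT) = 1.00000000
C = S_0 * exp(-qT) * N(d1) - K * exp(-rT) * N(d2)
N(d1) = 0.18129713; N(d2) = 0.14842856
C = 1.0600 * 1.00000000 * 0.18129713 - 1.2100 * 0.99733795 * 0.14842856 = 0.0131

Answer: Price = 0.0131


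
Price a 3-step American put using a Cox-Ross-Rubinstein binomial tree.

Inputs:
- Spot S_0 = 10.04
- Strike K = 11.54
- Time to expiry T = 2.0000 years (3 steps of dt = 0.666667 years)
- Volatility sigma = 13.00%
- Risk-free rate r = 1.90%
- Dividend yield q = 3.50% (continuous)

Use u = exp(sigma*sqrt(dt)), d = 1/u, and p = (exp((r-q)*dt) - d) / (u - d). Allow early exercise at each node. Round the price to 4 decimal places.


Answer: Price = V(0,0) = 1.9142

Derivation:
dt = T/N = 0.666667
u = exp(sigma*sqrt(dt)) = 1.111983; d = 1/u = 0.899295
p = (exp((r-q)*dt) - d) / (u - d) = 0.423604
Discount per step: exp(-r*dt) = 0.987413
Stock lattice S(k, i) with i counting down-moves:
  k=0: S(0,0) = 10.0400
  k=1: S(1,0) = 11.1643; S(1,1) = 9.0289
  k=2: S(2,0) = 12.4145; S(2,1) = 10.0400; S(2,2) = 8.1197
  k=3: S(3,0) = 13.8047; S(3,1) = 11.1643; S(3,2) = 9.0289; S(3,3) = 7.3020
Terminal payoffs V(N, i) = max(K - S_T, 0):
  V(3,0) = 0.000000; V(3,1) = 0.375695; V(3,2) = 2.511082; V(3,3) = 4.238035
Backward induction: V(k, i) = exp(-r*dt) * [p * V(k+1, i) + (1-p) * V(k+1, i+1)]; then take max(V_cont, immediate exercise) for American.
  V(2,0) = exp(-r*dt) * [p*0.000000 + (1-p)*0.375695] = 0.213823; exercise = 0.000000; V(2,0) = max -> 0.213823
  V(2,1) = exp(-r*dt) * [p*0.375695 + (1-p)*2.511082] = 1.586303; exercise = 1.500000; V(2,1) = max -> 1.586303
  V(2,2) = exp(-r*dt) * [p*2.511082 + (1-p)*4.238035] = 3.462356; exercise = 3.420342; V(2,2) = max -> 3.462356
  V(1,0) = exp(-r*dt) * [p*0.213823 + (1-p)*1.586303] = 0.992267; exercise = 0.375695; V(1,0) = max -> 0.992267
  V(1,1) = exp(-r*dt) * [p*1.586303 + (1-p)*3.462356] = 2.634076; exercise = 2.511082; V(1,1) = max -> 2.634076
  V(0,0) = exp(-r*dt) * [p*0.992267 + (1-p)*2.634076] = 1.914199; exercise = 1.500000; V(0,0) = max -> 1.914199


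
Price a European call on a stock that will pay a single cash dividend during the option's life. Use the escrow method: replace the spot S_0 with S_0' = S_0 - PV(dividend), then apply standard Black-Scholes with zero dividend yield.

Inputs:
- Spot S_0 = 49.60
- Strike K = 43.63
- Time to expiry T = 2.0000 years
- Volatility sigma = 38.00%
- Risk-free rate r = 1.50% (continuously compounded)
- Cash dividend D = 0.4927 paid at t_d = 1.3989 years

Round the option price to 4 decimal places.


Answer: Price = 13.4335

Derivation:
PV(D) = D * exp(-r * t_d) = 0.4927 * 0.97923512 = 0.48246914
S_0' = S_0 - PV(D) = 49.6000 - 0.48246914 = 49.11753086
d1 = (ln(S_0'/K) + (r + sigma^2/2)*T) / (sigma*sqrt(T)) = 0.54497655
d2 = d1 - sigma*sqrt(T) = 0.00757540
exp(-rT) = 0.97044553
N(d1) = 0.70711518; N(d2) = 0.50302212
C = S_0' * N(d1) - K * exp(-rT) * N(d2) = 49.11753086 * 0.70711518 - 43.6300 * 0.97044553 * 0.50302212 = 13.4335


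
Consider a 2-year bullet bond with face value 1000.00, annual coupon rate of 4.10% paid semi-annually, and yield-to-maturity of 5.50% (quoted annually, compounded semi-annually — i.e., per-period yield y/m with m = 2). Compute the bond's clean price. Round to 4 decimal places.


Answer: Price = 973.8240

Derivation:
Coupon per period c = face * coupon_rate / m = 20.500000
Periods per year m = 2; per-period yield y/m = 0.027500
Number of cashflows N = 4
Cashflows (t years, CF_t, discount factor 1/(1+y/m)^(m*t), PV):
  t = 0.5000: CF_t = 20.500000, DF = 0.973236, PV = 19.951338
  t = 1.0000: CF_t = 20.500000, DF = 0.947188, PV = 19.417361
  t = 1.5000: CF_t = 20.500000, DF = 0.921838, PV = 18.897675
  t = 2.0000: CF_t = 1020.500000, DF = 0.897166, PV = 915.557631
Price P = sum_t PV_t = 973.824005


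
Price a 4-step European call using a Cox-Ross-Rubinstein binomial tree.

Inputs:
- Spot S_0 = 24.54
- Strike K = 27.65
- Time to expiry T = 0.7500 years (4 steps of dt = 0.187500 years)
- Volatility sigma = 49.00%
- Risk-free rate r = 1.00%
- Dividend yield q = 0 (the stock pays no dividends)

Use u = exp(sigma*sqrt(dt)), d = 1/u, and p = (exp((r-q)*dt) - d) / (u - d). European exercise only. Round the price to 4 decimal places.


dt = T/N = 0.187500
u = exp(sigma*sqrt(dt)) = 1.236366; d = 1/u = 0.808822
p = (exp((r-q)*dt) - d) / (u - d) = 0.451544
Discount per step: exp(-r*dt) = 0.998127
Stock lattice S(k, i) with i counting down-moves:
  k=0: S(0,0) = 24.5400
  k=1: S(1,0) = 30.3404; S(1,1) = 19.8485
  k=2: S(2,0) = 37.5119; S(2,1) = 24.5400; S(2,2) = 16.0539
  k=3: S(3,0) = 46.3784; S(3,1) = 30.3404; S(3,2) = 19.8485; S(3,3) = 12.9848
  k=4: S(4,0) = 57.3406; S(4,1) = 37.5119; S(4,2) = 24.5400; S(4,3) = 16.0539; S(4,4) = 10.5024
Terminal payoffs V(N, i) = max(S_T - K, 0):
  V(4,0) = 29.690624; V(4,1) = 9.861850; V(4,2) = 0.000000; V(4,3) = 0.000000; V(4,4) = 0.000000
Backward induction: V(k, i) = exp(-r*dt) * [p * V(k+1, i) + (1-p) * V(k+1, i+1)].
  V(3,0) = exp(-r*dt) * [p*29.690624 + (1-p)*9.861850] = 18.780162
  V(3,1) = exp(-r*dt) * [p*9.861850 + (1-p)*0.000000] = 4.444714
  V(3,2) = exp(-r*dt) * [p*0.000000 + (1-p)*0.000000] = 0.000000
  V(3,3) = exp(-r*dt) * [p*0.000000 + (1-p)*0.000000] = 0.000000
  V(2,0) = exp(-r*dt) * [p*18.780162 + (1-p)*4.444714] = 10.897343
  V(2,1) = exp(-r*dt) * [p*4.444714 + (1-p)*0.000000] = 2.003223
  V(2,2) = exp(-r*dt) * [p*0.000000 + (1-p)*0.000000] = 0.000000
  V(1,0) = exp(-r*dt) * [p*10.897343 + (1-p)*2.003223] = 6.008031
  V(1,1) = exp(-r*dt) * [p*2.003223 + (1-p)*0.000000] = 0.902848
  V(0,0) = exp(-r*dt) * [p*6.008031 + (1-p)*0.902848] = 3.202052

Answer: Price = V(0,0) = 3.2021


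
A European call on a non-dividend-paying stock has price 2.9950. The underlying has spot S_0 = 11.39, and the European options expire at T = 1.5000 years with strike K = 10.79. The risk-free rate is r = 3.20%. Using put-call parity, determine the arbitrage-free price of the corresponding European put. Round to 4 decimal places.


Answer: Put price = 1.8893

Derivation:
Put-call parity: C - P = S_0 * exp(-qT) - K * exp(-rT).
S_0 * exp(-qT) = 11.3900 * 1.00000000 = 11.39000000
K * exp(-rT) = 10.7900 * 0.95313379 = 10.28431356
P = C - S*exp(-qT) + K*exp(-rT)
P = 2.9950 - 11.39000000 + 10.28431356 = 1.8893


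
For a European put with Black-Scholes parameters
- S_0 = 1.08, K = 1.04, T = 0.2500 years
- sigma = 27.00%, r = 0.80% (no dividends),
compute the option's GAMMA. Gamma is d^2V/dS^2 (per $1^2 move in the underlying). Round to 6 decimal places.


Answer: Gamma = 2.562812

Derivation:
d1 = 0.3618727999; d2 = 0.2268727999
phi(d1) = 0.3736579416; exp(-qT) = 1.0000000000; exp(-rT) = 0.9980019987
Gamma = exp(-qT) * phi(d1) / (S * sigma * sqrt(T)) = 1.0000000000 * 0.3736579416 / (1.0800 * 0.2700 * 0.5000000000) = 2.562812


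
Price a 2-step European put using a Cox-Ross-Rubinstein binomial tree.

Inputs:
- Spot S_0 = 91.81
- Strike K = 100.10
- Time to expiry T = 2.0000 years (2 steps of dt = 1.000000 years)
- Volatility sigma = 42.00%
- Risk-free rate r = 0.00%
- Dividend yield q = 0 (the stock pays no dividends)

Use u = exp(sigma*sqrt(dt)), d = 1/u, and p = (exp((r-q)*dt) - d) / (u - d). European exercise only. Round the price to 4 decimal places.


dt = T/N = 1.000000
u = exp(sigma*sqrt(dt)) = 1.521962; d = 1/u = 0.657047
p = (exp((r-q)*dt) - d) / (u - d) = 0.396517
Discount per step: exp(-r*dt) = 1.000000
Stock lattice S(k, i) with i counting down-moves:
  k=0: S(0,0) = 91.8100
  k=1: S(1,0) = 139.7313; S(1,1) = 60.3235
  k=2: S(2,0) = 212.6657; S(2,1) = 91.8100; S(2,2) = 39.6353
Terminal payoffs V(N, i) = max(K - S_T, 0):
  V(2,0) = 0.000000; V(2,1) = 8.290000; V(2,2) = 60.464657
Backward induction: V(k, i) = exp(-r*dt) * [p * V(k+1, i) + (1-p) * V(k+1, i+1)].
  V(1,0) = exp(-r*dt) * [p*0.000000 + (1-p)*8.290000] = 5.002876
  V(1,1) = exp(-r*dt) * [p*8.290000 + (1-p)*60.464657] = 39.776531
  V(0,0) = exp(-r*dt) * [p*5.002876 + (1-p)*39.776531] = 25.988195

Answer: Price = V(0,0) = 25.9882


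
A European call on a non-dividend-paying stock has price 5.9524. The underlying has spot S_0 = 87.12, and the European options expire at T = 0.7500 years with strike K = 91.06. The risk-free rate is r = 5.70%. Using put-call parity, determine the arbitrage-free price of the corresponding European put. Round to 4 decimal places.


Put-call parity: C - P = S_0 * exp(-qT) - K * exp(-rT).
S_0 * exp(-qT) = 87.1200 * 1.00000000 = 87.12000000
K * exp(-rT) = 91.0600 * 0.95815090 = 87.24922076
P = C - S*exp(-qT) + K*exp(-rT)
P = 5.9524 - 87.12000000 + 87.24922076 = 6.0816

Answer: Put price = 6.0816


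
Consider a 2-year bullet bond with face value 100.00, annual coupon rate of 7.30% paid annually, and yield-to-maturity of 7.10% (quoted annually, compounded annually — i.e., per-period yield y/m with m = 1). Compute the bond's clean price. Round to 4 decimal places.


Answer: Price = 100.3611

Derivation:
Coupon per period c = face * coupon_rate / m = 7.300000
Periods per year m = 1; per-period yield y/m = 0.071000
Number of cashflows N = 2
Cashflows (t years, CF_t, discount factor 1/(1+y/m)^(m*t), PV):
  t = 1.0000: CF_t = 7.300000, DF = 0.933707, PV = 6.816060
  t = 2.0000: CF_t = 107.300000, DF = 0.871808, PV = 93.545043
Price P = sum_t PV_t = 100.361103


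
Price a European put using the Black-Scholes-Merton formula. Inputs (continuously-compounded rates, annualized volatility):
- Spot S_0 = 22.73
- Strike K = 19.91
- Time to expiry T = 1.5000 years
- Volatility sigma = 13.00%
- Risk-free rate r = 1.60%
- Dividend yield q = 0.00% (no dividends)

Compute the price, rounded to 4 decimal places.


d1 = (ln(S/K) + (r - q + 0.5*sigma^2) * T) / (sigma * sqrt(T)) = 1.06231556
d2 = d1 - sigma * sqrt(T) = 0.90309873
exp(-rT) = 0.97628571; exp(-qT) = 1.00000000
P = K * exp(-rT) * N(-d2) - S_0 * exp(-qT) * N(-d1)
N(-d1) = 0.14404623; N(-d2) = 0.18323675
P = 19.9100 * 0.97628571 * 0.18323675 - 22.7300 * 1.00000000 * 0.14404623 = 0.2876

Answer: Price = 0.2876


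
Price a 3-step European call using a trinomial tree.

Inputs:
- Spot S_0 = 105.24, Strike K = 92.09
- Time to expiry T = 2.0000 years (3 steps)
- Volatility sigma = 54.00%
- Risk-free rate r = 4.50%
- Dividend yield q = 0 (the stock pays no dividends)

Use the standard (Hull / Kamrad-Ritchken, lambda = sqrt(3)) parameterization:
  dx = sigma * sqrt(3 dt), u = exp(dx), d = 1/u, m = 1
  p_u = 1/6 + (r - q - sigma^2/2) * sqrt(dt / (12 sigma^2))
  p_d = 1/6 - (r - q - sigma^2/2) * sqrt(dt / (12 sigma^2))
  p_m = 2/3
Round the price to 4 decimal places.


Answer: Price = V(0,0) = 38.3614

Derivation:
dt = T/N = 0.666667; dx = sigma*sqrt(3*dt) = 0.763675
u = exp(dx) = 2.146150; d = 1/u = 0.465951
p_u = 0.122669, p_m = 0.666667, p_d = 0.210664
Discount per step: exp(-r*dt) = 0.970446
Stock lattice S(k, j) with j the centered position index:
  k=0: S(0,+0) = 105.2400
  k=1: S(1,-1) = 49.0367; S(1,+0) = 105.2400; S(1,+1) = 225.8608
  k=2: S(2,-2) = 22.8487; S(2,-1) = 49.0367; S(2,+0) = 105.2400; S(2,+1) = 225.8608; S(2,+2) = 484.7310
  k=3: S(3,-3) = 10.6464; S(3,-2) = 22.8487; S(3,-1) = 49.0367; S(3,+0) = 105.2400; S(3,+1) = 225.8608; S(3,+2) = 484.7310; S(3,+3) = 1040.3052
Terminal payoffs V(N, j) = max(S_T - K, 0):
  V(3,-3) = 0.000000; V(3,-2) = 0.000000; V(3,-1) = 0.000000; V(3,+0) = 13.150000; V(3,+1) = 133.770777; V(3,+2) = 392.641003; V(3,+3) = 948.215217
Backward induction: V(k, j) = exp(-r*dt) * [p_u * V(k+1, j+1) + p_m * V(k+1, j) + p_d * V(k+1, j-1)]
  V(2,-2) = exp(-r*dt) * [p_u*0.000000 + p_m*0.000000 + p_d*0.000000] = 0.000000
  V(2,-1) = exp(-r*dt) * [p_u*13.150000 + p_m*0.000000 + p_d*0.000000] = 1.565422
  V(2,+0) = exp(-r*dt) * [p_u*133.770777 + p_m*13.150000 + p_d*0.000000] = 24.432114
  V(2,+1) = exp(-r*dt) * [p_u*392.641003 + p_m*133.770777 + p_d*13.150000] = 135.974558
  V(2,+2) = exp(-r*dt) * [p_u*948.215217 + p_m*392.641003 + p_d*133.770777] = 394.251204
  V(1,-1) = exp(-r*dt) * [p_u*24.432114 + p_m*1.565422 + p_d*0.000000] = 3.921255
  V(1,+0) = exp(-r*dt) * [p_u*135.974558 + p_m*24.432114 + p_d*1.565422] = 32.313610
  V(1,+1) = exp(-r*dt) * [p_u*394.251204 + p_m*135.974558 + p_d*24.432114] = 139.898505
  V(0,+0) = exp(-r*dt) * [p_u*139.898505 + p_m*32.313610 + p_d*3.921255] = 38.361394


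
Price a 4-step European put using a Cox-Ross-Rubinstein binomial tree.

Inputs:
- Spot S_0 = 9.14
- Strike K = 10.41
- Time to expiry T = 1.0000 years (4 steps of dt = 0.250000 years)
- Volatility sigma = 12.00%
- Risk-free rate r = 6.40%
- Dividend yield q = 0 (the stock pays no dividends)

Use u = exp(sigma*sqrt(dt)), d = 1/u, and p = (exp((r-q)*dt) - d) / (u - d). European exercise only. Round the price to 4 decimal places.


dt = T/N = 0.250000
u = exp(sigma*sqrt(dt)) = 1.061837; d = 1/u = 0.941765
p = (exp((r-q)*dt) - d) / (u - d) = 0.619330
Discount per step: exp(-r*dt) = 0.984127
Stock lattice S(k, i) with i counting down-moves:
  k=0: S(0,0) = 9.1400
  k=1: S(1,0) = 9.7052; S(1,1) = 8.6077
  k=2: S(2,0) = 10.3053; S(2,1) = 9.1400; S(2,2) = 8.1065
  k=3: S(3,0) = 10.9426; S(3,1) = 9.7052; S(3,2) = 8.6077; S(3,3) = 7.6344
  k=4: S(4,0) = 11.6192; S(4,1) = 10.3053; S(4,2) = 9.1400; S(4,3) = 8.1065; S(4,4) = 7.1898
Terminal payoffs V(N, i) = max(K - S_T, 0):
  V(4,0) = 0.000000; V(4,1) = 0.104679; V(4,2) = 1.270000; V(4,3) = 2.303547; V(4,4) = 3.220221
Backward induction: V(k, i) = exp(-r*dt) * [p * V(k+1, i) + (1-p) * V(k+1, i+1)].
  V(3,0) = exp(-r*dt) * [p*0.000000 + (1-p)*0.104679] = 0.039216
  V(3,1) = exp(-r*dt) * [p*0.104679 + (1-p)*1.270000] = 0.539579
  V(3,2) = exp(-r*dt) * [p*1.270000 + (1-p)*2.303547] = 1.637038
  V(3,3) = exp(-r*dt) * [p*2.303547 + (1-p)*3.220221] = 2.610396
  V(2,0) = exp(-r*dt) * [p*0.039216 + (1-p)*0.539579] = 0.226043
  V(2,1) = exp(-r*dt) * [p*0.539579 + (1-p)*1.637038] = 0.942154
  V(2,2) = exp(-r*dt) * [p*1.637038 + (1-p)*2.610396] = 1.975701
  V(1,0) = exp(-r*dt) * [p*0.226043 + (1-p)*0.942154] = 0.490731
  V(1,1) = exp(-r*dt) * [p*0.942154 + (1-p)*1.975701] = 1.314395
  V(0,0) = exp(-r*dt) * [p*0.490731 + (1-p)*1.314395] = 0.791509

Answer: Price = V(0,0) = 0.7915


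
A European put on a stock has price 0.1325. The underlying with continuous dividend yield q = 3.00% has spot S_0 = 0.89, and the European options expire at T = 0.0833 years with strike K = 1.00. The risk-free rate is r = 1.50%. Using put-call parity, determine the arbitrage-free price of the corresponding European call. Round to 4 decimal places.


Put-call parity: C - P = S_0 * exp(-qT) - K * exp(-rT).
S_0 * exp(-qT) = 0.8900 * 0.99750412 = 0.88777867
K * exp(-rT) = 1.0000 * 0.99875128 = 0.99875128
C = P + S*exp(-qT) - K*exp(-rT)
C = 0.1325 + 0.88777867 - 0.99875128 = 0.0215

Answer: Call price = 0.0215


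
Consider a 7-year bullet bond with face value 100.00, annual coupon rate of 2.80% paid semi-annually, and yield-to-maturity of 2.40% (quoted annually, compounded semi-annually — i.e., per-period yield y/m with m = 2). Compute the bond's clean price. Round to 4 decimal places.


Answer: Price = 102.5633

Derivation:
Coupon per period c = face * coupon_rate / m = 1.400000
Periods per year m = 2; per-period yield y/m = 0.012000
Number of cashflows N = 14
Cashflows (t years, CF_t, discount factor 1/(1+y/m)^(m*t), PV):
  t = 0.5000: CF_t = 1.400000, DF = 0.988142, PV = 1.383399
  t = 1.0000: CF_t = 1.400000, DF = 0.976425, PV = 1.366995
  t = 1.5000: CF_t = 1.400000, DF = 0.964847, PV = 1.350786
  t = 2.0000: CF_t = 1.400000, DF = 0.953406, PV = 1.334769
  t = 2.5000: CF_t = 1.400000, DF = 0.942101, PV = 1.318941
  t = 3.0000: CF_t = 1.400000, DF = 0.930930, PV = 1.303302
  t = 3.5000: CF_t = 1.400000, DF = 0.919891, PV = 1.287848
  t = 4.0000: CF_t = 1.400000, DF = 0.908983, PV = 1.272577
  t = 4.5000: CF_t = 1.400000, DF = 0.898205, PV = 1.257487
  t = 5.0000: CF_t = 1.400000, DF = 0.887554, PV = 1.242576
  t = 5.5000: CF_t = 1.400000, DF = 0.877030, PV = 1.227842
  t = 6.0000: CF_t = 1.400000, DF = 0.866630, PV = 1.213282
  t = 6.5000: CF_t = 1.400000, DF = 0.856354, PV = 1.198896
  t = 7.0000: CF_t = 101.400000, DF = 0.846200, PV = 85.804641
Price P = sum_t PV_t = 102.563340


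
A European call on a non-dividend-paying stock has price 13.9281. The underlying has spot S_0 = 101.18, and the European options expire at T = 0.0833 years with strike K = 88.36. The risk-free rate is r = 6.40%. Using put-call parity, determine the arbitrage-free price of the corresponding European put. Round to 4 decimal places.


Put-call parity: C - P = S_0 * exp(-qT) - K * exp(-rT).
S_0 * exp(-qT) = 101.1800 * 1.00000000 = 101.18000000
K * exp(-rT) = 88.3600 * 0.99468299 = 87.89018861
P = C - S*exp(-qT) + K*exp(-rT)
P = 13.9281 - 101.18000000 + 87.89018861 = 0.6383

Answer: Put price = 0.6383


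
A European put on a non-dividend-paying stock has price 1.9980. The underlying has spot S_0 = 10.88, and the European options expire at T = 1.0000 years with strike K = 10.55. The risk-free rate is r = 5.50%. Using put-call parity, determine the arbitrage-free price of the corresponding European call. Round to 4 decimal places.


Answer: Call price = 2.8926

Derivation:
Put-call parity: C - P = S_0 * exp(-qT) - K * exp(-rT).
S_0 * exp(-qT) = 10.8800 * 1.00000000 = 10.88000000
K * exp(-rT) = 10.5500 * 0.94648515 = 9.98541831
C = P + S*exp(-qT) - K*exp(-rT)
C = 1.9980 + 10.88000000 - 9.98541831 = 2.8926


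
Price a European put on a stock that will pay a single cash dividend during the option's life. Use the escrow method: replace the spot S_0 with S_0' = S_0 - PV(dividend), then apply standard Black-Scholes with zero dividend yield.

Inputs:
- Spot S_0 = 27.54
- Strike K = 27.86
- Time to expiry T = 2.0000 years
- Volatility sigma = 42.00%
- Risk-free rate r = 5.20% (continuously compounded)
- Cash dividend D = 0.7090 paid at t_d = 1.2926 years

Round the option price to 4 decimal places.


Answer: Price = 5.2240

Derivation:
PV(D) = D * exp(-r * t_d) = 0.7090 * 0.93499397 = 0.66291072
S_0' = S_0 - PV(D) = 27.5400 - 0.66291072 = 26.87708928
d1 = (ln(S_0'/K) + (r + sigma^2/2)*T) / (sigma*sqrt(T)) = 0.41160729
d2 = d1 - sigma*sqrt(T) = -0.18236241
exp(-rT) = 0.90122530
N(-d1) = 0.34031364; N(-d2) = 0.57235084
P = K * exp(-rT) * N(-d2) - S_0' * N(-d1) = 27.8600 * 0.90122530 * 0.57235084 - 26.87708928 * 0.34031364 = 5.2240


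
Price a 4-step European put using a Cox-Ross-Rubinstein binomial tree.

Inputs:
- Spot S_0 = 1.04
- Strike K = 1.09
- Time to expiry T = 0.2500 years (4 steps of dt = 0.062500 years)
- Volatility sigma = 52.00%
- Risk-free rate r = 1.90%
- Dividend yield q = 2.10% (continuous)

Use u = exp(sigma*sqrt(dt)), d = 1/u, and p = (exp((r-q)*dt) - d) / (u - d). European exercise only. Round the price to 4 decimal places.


Answer: Price = V(0,0) = 0.1375

Derivation:
dt = T/N = 0.062500
u = exp(sigma*sqrt(dt)) = 1.138828; d = 1/u = 0.878095
p = (exp((r-q)*dt) - d) / (u - d) = 0.467066
Discount per step: exp(-r*dt) = 0.998813
Stock lattice S(k, i) with i counting down-moves:
  k=0: S(0,0) = 1.0400
  k=1: S(1,0) = 1.1844; S(1,1) = 0.9132
  k=2: S(2,0) = 1.3488; S(2,1) = 1.0400; S(2,2) = 0.8019
  k=3: S(3,0) = 1.5361; S(3,1) = 1.1844; S(3,2) = 0.9132; S(3,3) = 0.7041
  k=4: S(4,0) = 1.7493; S(4,1) = 1.3488; S(4,2) = 1.0400; S(4,3) = 0.8019; S(4,4) = 0.6183
Terminal payoffs V(N, i) = max(K - S_T, 0):
  V(4,0) = 0.000000; V(4,1) = 0.000000; V(4,2) = 0.050000; V(4,3) = 0.288106; V(4,4) = 0.471699
Backward induction: V(k, i) = exp(-r*dt) * [p * V(k+1, i) + (1-p) * V(k+1, i+1)].
  V(3,0) = exp(-r*dt) * [p*0.000000 + (1-p)*0.000000] = 0.000000
  V(3,1) = exp(-r*dt) * [p*0.000000 + (1-p)*0.050000] = 0.026615
  V(3,2) = exp(-r*dt) * [p*0.050000 + (1-p)*0.288106] = 0.176685
  V(3,3) = exp(-r*dt) * [p*0.288106 + (1-p)*0.471699] = 0.385491
  V(2,0) = exp(-r*dt) * [p*0.000000 + (1-p)*0.026615] = 0.014167
  V(2,1) = exp(-r*dt) * [p*0.026615 + (1-p)*0.176685] = 0.106466
  V(2,2) = exp(-r*dt) * [p*0.176685 + (1-p)*0.385491] = 0.287623
  V(1,0) = exp(-r*dt) * [p*0.014167 + (1-p)*0.106466] = 0.063281
  V(1,1) = exp(-r*dt) * [p*0.106466 + (1-p)*0.287623] = 0.202770
  V(0,0) = exp(-r*dt) * [p*0.063281 + (1-p)*0.202770] = 0.137456
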